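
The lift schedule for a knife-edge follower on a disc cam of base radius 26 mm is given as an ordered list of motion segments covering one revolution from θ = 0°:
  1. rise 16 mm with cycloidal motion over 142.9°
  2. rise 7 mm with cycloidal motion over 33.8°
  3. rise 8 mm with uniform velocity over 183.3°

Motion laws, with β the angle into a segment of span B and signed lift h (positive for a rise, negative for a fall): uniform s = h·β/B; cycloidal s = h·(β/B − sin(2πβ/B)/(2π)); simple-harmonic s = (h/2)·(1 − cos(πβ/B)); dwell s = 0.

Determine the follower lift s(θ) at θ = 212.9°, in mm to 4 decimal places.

seg 1 [0°–142.9°] cycloidal, h=16: full span → s += 16 → s = 16.0000
seg 2 [142.9°–176.7°] cycloidal, h=7: full span → s += 7 → s = 23.0000
seg 3 [176.7°–360°] uniform, h=8: θ=212.9° here. β=36.2, B=183.3. 8·36.2/183.3 = 1.5799 → s = 24.5799

24.5799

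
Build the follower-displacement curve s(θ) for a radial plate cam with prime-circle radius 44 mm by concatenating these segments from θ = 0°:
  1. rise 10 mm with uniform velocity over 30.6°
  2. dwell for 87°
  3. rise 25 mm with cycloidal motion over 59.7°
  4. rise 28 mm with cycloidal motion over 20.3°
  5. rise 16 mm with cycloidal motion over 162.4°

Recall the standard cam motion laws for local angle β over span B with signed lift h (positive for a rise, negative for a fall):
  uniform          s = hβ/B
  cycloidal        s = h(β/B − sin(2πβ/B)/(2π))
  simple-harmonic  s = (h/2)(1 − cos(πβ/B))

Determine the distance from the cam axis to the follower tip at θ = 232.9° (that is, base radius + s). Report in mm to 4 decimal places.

seg 1 [0°–30.6°] uniform, h=10: full span → s += 10 → s = 10.0000
seg 2 [30.6°–117.6°] dwell: s stays 10.0000
seg 3 [117.6°–177.3°] cycloidal, h=25: full span → s += 25 → s = 35.0000
seg 4 [177.3°–197.6°] cycloidal, h=28: full span → s += 28 → s = 63.0000
seg 5 [197.6°–360°] cycloidal, h=16: θ=232.9° here. β=35.3, B=162.4. 16·(0.2174 − sin(2π·0.2174)/(2π)) = 0.9847 → s = 63.9847
radial distance = base radius + s = 44 + 63.9847 = 107.9847

107.9847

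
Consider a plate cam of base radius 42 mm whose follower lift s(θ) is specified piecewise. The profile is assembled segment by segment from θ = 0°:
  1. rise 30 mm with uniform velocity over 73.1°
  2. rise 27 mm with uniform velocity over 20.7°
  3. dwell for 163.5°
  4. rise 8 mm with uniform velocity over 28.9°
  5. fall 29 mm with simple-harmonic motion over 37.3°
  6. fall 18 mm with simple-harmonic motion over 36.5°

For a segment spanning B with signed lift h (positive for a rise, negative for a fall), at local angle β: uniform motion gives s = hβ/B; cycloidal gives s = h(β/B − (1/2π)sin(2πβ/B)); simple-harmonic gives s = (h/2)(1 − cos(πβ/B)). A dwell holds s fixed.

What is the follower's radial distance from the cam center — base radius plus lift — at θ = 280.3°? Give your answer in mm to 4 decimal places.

seg 1 [0°–73.1°] uniform, h=30: full span → s += 30 → s = 30.0000
seg 2 [73.1°–93.8°] uniform, h=27: full span → s += 27 → s = 57.0000
seg 3 [93.8°–257.3°] dwell: s stays 57.0000
seg 4 [257.3°–286.2°] uniform, h=8: θ=280.3° here. β=23, B=28.9. 8·23/28.9 = 6.3668 → s = 63.3668
radial distance = base radius + s = 42 + 63.3668 = 105.3668

105.3668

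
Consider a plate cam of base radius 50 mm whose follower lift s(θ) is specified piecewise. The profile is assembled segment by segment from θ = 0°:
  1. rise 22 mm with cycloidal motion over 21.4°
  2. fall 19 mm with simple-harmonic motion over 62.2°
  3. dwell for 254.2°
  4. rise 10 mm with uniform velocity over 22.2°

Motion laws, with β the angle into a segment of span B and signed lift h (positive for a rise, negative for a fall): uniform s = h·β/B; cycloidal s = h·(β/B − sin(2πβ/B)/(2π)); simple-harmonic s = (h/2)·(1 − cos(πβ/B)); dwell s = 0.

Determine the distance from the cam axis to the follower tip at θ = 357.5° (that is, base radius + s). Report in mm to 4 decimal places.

seg 1 [0°–21.4°] cycloidal, h=22: full span → s += 22 → s = 22.0000
seg 2 [21.4°–83.6°] simple-harmonic, h=-19: full span → s += -19 → s = 3.0000
seg 3 [83.6°–337.8°] dwell: s stays 3.0000
seg 4 [337.8°–360°] uniform, h=10: θ=357.5° here. β=19.7, B=22.2. 10·19.7/22.2 = 8.8739 → s = 11.8739
radial distance = base radius + s = 50 + 11.8739 = 61.8739

61.8739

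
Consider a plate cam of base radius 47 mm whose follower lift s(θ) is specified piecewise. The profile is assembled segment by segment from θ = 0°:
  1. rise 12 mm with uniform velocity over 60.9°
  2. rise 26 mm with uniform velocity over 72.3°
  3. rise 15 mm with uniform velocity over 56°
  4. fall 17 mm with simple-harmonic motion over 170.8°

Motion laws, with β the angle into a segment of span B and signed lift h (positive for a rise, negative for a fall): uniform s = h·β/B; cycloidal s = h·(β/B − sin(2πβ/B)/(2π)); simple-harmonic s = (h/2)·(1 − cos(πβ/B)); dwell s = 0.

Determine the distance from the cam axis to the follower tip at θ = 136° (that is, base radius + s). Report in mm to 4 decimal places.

seg 1 [0°–60.9°] uniform, h=12: full span → s += 12 → s = 12.0000
seg 2 [60.9°–133.2°] uniform, h=26: full span → s += 26 → s = 38.0000
seg 3 [133.2°–189.2°] uniform, h=15: θ=136° here. β=2.8, B=56. 15·2.8/56 = 0.7500 → s = 38.7500
radial distance = base radius + s = 47 + 38.7500 = 85.7500

85.7500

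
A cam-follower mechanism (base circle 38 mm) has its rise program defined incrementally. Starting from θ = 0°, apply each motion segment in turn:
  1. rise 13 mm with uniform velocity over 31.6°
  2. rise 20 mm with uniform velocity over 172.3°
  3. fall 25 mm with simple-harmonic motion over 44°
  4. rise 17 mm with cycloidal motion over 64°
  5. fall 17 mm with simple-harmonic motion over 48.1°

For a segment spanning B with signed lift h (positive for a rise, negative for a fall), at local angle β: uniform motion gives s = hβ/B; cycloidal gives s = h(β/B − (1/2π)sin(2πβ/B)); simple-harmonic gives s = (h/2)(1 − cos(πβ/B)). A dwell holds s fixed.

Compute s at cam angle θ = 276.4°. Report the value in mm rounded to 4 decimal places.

seg 1 [0°–31.6°] uniform, h=13: full span → s += 13 → s = 13.0000
seg 2 [31.6°–203.9°] uniform, h=20: full span → s += 20 → s = 33.0000
seg 3 [203.9°–247.9°] simple-harmonic, h=-25: full span → s += -25 → s = 8.0000
seg 4 [247.9°–311.9°] cycloidal, h=17: θ=276.4° here. β=28.5, B=64. 17·(0.4453 − sin(2π·0.4453)/(2π)) = 6.6588 → s = 14.6588

14.6588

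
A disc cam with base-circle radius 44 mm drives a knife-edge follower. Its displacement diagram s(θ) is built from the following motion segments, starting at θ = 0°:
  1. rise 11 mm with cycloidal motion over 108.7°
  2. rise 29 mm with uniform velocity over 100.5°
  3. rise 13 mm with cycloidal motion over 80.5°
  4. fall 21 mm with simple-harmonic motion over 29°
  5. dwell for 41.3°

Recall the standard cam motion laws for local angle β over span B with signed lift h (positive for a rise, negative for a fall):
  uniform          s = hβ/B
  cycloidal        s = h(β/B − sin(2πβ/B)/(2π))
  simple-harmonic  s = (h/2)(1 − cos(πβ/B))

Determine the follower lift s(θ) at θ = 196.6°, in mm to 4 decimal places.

seg 1 [0°–108.7°] cycloidal, h=11: full span → s += 11 → s = 11.0000
seg 2 [108.7°–209.2°] uniform, h=29: θ=196.6° here. β=87.9, B=100.5. 29·87.9/100.5 = 25.3642 → s = 36.3642

36.3642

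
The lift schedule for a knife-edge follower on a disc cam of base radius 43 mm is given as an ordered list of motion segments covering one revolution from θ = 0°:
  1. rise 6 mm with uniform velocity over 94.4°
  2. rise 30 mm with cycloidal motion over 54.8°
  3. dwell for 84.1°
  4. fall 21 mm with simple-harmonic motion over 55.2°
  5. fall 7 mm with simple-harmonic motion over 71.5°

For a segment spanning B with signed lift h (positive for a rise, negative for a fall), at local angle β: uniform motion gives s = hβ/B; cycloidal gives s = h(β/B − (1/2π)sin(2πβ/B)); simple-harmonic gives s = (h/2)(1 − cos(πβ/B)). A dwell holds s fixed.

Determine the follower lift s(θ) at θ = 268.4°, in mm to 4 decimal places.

seg 1 [0°–94.4°] uniform, h=6: full span → s += 6 → s = 6.0000
seg 2 [94.4°–149.2°] cycloidal, h=30: full span → s += 30 → s = 36.0000
seg 3 [149.2°–233.3°] dwell: s stays 36.0000
seg 4 [233.3°–288.5°] simple-harmonic, h=-21: θ=268.4° here. β=35.1, B=55.2. -21/2·(1 − cos(π·0.6359)) = -14.8470 → s = 21.1530

21.1530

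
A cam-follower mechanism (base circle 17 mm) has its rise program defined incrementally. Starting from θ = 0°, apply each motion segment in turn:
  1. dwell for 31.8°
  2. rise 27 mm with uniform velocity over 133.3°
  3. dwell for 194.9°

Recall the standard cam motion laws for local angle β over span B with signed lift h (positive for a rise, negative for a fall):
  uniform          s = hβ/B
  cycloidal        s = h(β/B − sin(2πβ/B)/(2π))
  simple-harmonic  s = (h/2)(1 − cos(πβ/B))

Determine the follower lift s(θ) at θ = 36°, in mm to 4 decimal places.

seg 1 [0°–31.8°] dwell: s stays 0.0000
seg 2 [31.8°–165.1°] uniform, h=27: θ=36° here. β=4.2, B=133.3. 27·4.2/133.3 = 0.8507 → s = 0.8507

0.8507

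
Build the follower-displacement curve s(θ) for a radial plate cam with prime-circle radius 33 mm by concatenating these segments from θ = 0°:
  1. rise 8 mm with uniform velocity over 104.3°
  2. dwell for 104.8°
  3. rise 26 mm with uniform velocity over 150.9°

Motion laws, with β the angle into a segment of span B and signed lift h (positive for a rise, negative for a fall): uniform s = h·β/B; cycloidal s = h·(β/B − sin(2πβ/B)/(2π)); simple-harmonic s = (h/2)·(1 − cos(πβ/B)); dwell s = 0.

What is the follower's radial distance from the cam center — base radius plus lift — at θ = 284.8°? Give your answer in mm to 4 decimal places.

seg 1 [0°–104.3°] uniform, h=8: full span → s += 8 → s = 8.0000
seg 2 [104.3°–209.1°] dwell: s stays 8.0000
seg 3 [209.1°–360°] uniform, h=26: θ=284.8° here. β=75.7, B=150.9. 26·75.7/150.9 = 13.0431 → s = 21.0431
radial distance = base radius + s = 33 + 21.0431 = 54.0431

54.0431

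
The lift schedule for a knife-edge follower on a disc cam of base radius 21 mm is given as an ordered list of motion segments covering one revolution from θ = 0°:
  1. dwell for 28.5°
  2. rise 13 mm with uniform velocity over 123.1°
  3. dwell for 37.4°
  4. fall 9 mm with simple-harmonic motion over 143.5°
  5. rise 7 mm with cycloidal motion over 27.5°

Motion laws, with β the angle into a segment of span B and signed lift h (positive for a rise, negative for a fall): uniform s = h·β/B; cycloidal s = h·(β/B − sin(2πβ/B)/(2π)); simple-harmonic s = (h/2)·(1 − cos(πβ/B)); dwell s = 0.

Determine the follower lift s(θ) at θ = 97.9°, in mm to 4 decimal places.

seg 1 [0°–28.5°] dwell: s stays 0.0000
seg 2 [28.5°–151.6°] uniform, h=13: θ=97.9° here. β=69.4, B=123.1. 13·69.4/123.1 = 7.3290 → s = 7.3290

7.3290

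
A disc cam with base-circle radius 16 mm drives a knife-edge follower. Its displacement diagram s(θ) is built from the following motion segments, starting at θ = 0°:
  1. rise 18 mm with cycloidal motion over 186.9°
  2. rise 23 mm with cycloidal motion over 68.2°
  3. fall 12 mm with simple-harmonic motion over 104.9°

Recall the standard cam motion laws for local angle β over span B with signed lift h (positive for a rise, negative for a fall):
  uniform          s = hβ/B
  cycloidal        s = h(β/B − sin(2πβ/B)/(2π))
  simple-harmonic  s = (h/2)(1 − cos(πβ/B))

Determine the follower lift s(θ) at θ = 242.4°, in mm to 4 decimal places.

seg 1 [0°–186.9°] cycloidal, h=18: full span → s += 18 → s = 18.0000
seg 2 [186.9°–255.1°] cycloidal, h=23: θ=242.4° here. β=55.5, B=68.2. 23·(0.8138 − sin(2π·0.8138)/(2π)) = 22.0875 → s = 40.0875

40.0875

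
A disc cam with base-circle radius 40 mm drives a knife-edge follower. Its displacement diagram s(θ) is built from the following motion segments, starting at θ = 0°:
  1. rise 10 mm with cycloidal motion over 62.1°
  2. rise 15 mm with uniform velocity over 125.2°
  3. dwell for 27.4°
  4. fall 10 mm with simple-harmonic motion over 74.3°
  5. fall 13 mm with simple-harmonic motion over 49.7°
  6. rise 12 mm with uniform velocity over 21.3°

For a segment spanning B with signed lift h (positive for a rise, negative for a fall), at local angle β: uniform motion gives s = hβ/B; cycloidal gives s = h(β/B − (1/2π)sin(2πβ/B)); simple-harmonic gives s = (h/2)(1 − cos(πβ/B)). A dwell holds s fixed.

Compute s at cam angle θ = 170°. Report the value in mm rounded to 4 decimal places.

seg 1 [0°–62.1°] cycloidal, h=10: full span → s += 10 → s = 10.0000
seg 2 [62.1°–187.3°] uniform, h=15: θ=170° here. β=107.9, B=125.2. 15·107.9/125.2 = 12.9273 → s = 22.9273

22.9273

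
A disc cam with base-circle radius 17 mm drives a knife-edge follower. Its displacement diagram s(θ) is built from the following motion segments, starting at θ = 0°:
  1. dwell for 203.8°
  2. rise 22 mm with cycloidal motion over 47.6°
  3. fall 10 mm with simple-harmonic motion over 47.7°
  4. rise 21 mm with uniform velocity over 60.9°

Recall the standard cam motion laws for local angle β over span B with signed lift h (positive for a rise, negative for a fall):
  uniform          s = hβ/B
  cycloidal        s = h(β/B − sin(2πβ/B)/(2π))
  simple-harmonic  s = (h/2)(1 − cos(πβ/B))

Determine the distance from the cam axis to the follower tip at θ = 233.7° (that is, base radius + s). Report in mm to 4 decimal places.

seg 1 [0°–203.8°] dwell: s stays 0.0000
seg 2 [203.8°–251.4°] cycloidal, h=22: θ=233.7° here. β=29.9, B=47.6. 22·(0.6282 − sin(2π·0.6282)/(2π)) = 16.3437 → s = 16.3437
radial distance = base radius + s = 17 + 16.3437 = 33.3437

33.3437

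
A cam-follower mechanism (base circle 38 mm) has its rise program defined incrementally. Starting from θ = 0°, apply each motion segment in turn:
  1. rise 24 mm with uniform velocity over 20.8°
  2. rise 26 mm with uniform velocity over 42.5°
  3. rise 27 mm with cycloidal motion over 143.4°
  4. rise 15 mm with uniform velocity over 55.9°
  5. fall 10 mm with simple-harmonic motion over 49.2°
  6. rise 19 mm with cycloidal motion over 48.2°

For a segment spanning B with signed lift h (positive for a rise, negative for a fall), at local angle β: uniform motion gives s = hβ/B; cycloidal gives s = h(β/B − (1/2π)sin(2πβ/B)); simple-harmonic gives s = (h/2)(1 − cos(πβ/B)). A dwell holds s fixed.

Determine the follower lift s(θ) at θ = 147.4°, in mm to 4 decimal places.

seg 1 [0°–20.8°] uniform, h=24: full span → s += 24 → s = 24.0000
seg 2 [20.8°–63.3°] uniform, h=26: full span → s += 26 → s = 50.0000
seg 3 [63.3°–206.7°] cycloidal, h=27: θ=147.4° here. β=84.1, B=143.4. 27·(0.5865 − sin(2π·0.5865)/(2π)) = 18.0563 → s = 68.0563

68.0563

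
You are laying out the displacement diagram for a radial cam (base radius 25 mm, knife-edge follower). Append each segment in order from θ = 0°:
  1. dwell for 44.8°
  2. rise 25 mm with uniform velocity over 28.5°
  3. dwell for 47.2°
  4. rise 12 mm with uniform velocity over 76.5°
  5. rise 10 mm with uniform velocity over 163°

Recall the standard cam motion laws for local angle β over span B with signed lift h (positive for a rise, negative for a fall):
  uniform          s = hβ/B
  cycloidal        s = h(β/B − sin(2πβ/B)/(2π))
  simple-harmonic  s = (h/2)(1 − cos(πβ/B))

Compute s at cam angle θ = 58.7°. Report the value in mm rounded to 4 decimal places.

seg 1 [0°–44.8°] dwell: s stays 0.0000
seg 2 [44.8°–73.3°] uniform, h=25: θ=58.7° here. β=13.9, B=28.5. 25·13.9/28.5 = 12.1930 → s = 12.1930

12.1930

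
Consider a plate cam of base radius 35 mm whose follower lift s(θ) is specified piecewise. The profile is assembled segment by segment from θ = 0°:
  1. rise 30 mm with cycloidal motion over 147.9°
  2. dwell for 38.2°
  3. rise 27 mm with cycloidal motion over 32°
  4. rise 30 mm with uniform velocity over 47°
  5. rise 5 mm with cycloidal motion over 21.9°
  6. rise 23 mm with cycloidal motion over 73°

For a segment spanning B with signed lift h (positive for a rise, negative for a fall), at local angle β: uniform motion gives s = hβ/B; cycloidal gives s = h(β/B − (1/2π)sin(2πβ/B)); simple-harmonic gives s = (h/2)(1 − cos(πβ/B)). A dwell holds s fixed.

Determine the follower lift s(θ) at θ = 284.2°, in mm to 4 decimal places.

seg 1 [0°–147.9°] cycloidal, h=30: full span → s += 30 → s = 30.0000
seg 2 [147.9°–186.1°] dwell: s stays 30.0000
seg 3 [186.1°–218.1°] cycloidal, h=27: full span → s += 27 → s = 57.0000
seg 4 [218.1°–265.1°] uniform, h=30: full span → s += 30 → s = 87.0000
seg 5 [265.1°–287°] cycloidal, h=5: θ=284.2° here. β=19.1, B=21.9. 5·(0.8721 − sin(2π·0.8721)/(2π)) = 4.9334 → s = 91.9334

91.9334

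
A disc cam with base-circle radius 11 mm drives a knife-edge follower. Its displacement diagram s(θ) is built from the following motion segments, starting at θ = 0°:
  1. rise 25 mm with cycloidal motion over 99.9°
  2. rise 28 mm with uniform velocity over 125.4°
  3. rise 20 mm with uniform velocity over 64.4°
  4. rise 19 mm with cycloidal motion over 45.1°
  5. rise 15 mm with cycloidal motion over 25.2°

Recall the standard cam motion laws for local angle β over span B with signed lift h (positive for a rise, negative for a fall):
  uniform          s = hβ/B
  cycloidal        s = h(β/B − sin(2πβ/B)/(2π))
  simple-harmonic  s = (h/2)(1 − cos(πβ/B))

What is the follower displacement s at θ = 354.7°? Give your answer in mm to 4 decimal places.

seg 1 [0°–99.9°] cycloidal, h=25: full span → s += 25 → s = 25.0000
seg 2 [99.9°–225.3°] uniform, h=28: full span → s += 28 → s = 53.0000
seg 3 [225.3°–289.7°] uniform, h=20: full span → s += 20 → s = 73.0000
seg 4 [289.7°–334.8°] cycloidal, h=19: full span → s += 19 → s = 92.0000
seg 5 [334.8°–360°] cycloidal, h=15: θ=354.7° here. β=19.9, B=25.2. 15·(0.7897 − sin(2π·0.7897)/(2π)) = 14.1587 → s = 106.1587

106.1587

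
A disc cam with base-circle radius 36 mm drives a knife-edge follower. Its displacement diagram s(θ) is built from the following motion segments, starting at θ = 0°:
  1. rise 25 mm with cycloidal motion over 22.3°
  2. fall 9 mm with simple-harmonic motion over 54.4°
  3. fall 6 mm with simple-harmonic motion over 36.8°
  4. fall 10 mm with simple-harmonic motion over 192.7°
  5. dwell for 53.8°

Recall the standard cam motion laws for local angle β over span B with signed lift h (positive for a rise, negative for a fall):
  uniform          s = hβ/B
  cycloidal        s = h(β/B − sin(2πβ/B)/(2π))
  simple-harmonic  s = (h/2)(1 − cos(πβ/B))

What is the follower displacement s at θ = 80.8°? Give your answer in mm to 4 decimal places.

seg 1 [0°–22.3°] cycloidal, h=25: full span → s += 25 → s = 25.0000
seg 2 [22.3°–76.7°] simple-harmonic, h=-9: full span → s += -9 → s = 16.0000
seg 3 [76.7°–113.5°] simple-harmonic, h=-6: θ=80.8° here. β=4.1, B=36.8. -6/2·(1 − cos(π·0.1114)) = -0.1819 → s = 15.8181

15.8181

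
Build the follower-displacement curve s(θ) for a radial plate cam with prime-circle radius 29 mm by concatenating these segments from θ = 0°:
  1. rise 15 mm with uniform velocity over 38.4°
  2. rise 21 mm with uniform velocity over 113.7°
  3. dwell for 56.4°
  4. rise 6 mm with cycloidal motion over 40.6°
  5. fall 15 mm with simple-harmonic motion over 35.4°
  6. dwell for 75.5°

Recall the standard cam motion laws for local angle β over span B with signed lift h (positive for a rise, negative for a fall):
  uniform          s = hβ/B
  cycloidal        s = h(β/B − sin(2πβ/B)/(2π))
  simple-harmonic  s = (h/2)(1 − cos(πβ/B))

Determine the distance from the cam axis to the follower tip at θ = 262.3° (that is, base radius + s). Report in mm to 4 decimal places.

seg 1 [0°–38.4°] uniform, h=15: full span → s += 15 → s = 15.0000
seg 2 [38.4°–152.1°] uniform, h=21: full span → s += 21 → s = 36.0000
seg 3 [152.1°–208.5°] dwell: s stays 36.0000
seg 4 [208.5°–249.1°] cycloidal, h=6: full span → s += 6 → s = 42.0000
seg 5 [249.1°–284.5°] simple-harmonic, h=-15: θ=262.3° here. β=13.2, B=35.4. -15/2·(1 − cos(π·0.3729)) = -4.5838 → s = 37.4162
radial distance = base radius + s = 29 + 37.4162 = 66.4162

66.4162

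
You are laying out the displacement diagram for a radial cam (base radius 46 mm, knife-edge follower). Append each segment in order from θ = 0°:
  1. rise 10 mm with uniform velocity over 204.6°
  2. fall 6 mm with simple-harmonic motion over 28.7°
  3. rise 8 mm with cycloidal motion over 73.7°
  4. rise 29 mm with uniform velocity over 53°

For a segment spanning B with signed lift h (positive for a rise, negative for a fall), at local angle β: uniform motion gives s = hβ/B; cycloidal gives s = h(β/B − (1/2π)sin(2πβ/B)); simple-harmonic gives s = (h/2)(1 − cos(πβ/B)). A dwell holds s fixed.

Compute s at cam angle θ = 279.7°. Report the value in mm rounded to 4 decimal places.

seg 1 [0°–204.6°] uniform, h=10: full span → s += 10 → s = 10.0000
seg 2 [204.6°–233.3°] simple-harmonic, h=-6: full span → s += -6 → s = 4.0000
seg 3 [233.3°–307°] cycloidal, h=8: θ=279.7° here. β=46.4, B=73.7. 8·(0.6296 − sin(2π·0.6296)/(2π)) = 5.9625 → s = 9.9625

9.9625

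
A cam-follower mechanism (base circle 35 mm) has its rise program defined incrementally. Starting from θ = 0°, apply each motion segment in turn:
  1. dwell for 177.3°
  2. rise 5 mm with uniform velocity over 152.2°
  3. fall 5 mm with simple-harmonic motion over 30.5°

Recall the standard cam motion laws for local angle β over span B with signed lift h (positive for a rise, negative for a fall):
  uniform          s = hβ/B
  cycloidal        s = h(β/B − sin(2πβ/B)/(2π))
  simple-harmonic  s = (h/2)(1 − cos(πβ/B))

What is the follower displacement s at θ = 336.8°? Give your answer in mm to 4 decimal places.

seg 1 [0°–177.3°] dwell: s stays 0.0000
seg 2 [177.3°–329.5°] uniform, h=5: full span → s += 5 → s = 5.0000
seg 3 [329.5°–360°] simple-harmonic, h=-5: θ=336.8° here. β=7.3, B=30.5. -5/2·(1 − cos(π·0.2393)) = -0.6741 → s = 4.3259

4.3259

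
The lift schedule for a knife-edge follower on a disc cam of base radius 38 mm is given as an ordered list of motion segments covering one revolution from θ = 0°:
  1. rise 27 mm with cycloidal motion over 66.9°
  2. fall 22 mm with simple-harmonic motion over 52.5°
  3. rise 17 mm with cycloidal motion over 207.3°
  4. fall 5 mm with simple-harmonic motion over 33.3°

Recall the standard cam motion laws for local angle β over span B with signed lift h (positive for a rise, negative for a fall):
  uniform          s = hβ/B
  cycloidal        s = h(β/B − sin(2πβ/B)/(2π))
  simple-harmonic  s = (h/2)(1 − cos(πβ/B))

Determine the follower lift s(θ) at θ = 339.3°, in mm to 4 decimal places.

seg 1 [0°–66.9°] cycloidal, h=27: full span → s += 27 → s = 27.0000
seg 2 [66.9°–119.4°] simple-harmonic, h=-22: full span → s += -22 → s = 5.0000
seg 3 [119.4°–326.7°] cycloidal, h=17: full span → s += 17 → s = 22.0000
seg 4 [326.7°–360°] simple-harmonic, h=-5: θ=339.3° here. β=12.6, B=33.3. -5/2·(1 − cos(π·0.3784)) = -1.5679 → s = 20.4321

20.4321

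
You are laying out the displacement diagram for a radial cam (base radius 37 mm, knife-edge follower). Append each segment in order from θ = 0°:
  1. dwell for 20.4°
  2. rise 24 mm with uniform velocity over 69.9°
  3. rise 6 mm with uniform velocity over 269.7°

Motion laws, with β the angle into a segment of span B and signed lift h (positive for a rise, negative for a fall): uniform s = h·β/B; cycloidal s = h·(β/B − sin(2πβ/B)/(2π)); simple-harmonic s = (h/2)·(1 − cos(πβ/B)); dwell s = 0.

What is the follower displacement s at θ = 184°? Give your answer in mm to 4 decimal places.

seg 1 [0°–20.4°] dwell: s stays 0.0000
seg 2 [20.4°–90.3°] uniform, h=24: full span → s += 24 → s = 24.0000
seg 3 [90.3°–360°] uniform, h=6: θ=184° here. β=93.7, B=269.7. 6·93.7/269.7 = 2.0845 → s = 26.0845

26.0845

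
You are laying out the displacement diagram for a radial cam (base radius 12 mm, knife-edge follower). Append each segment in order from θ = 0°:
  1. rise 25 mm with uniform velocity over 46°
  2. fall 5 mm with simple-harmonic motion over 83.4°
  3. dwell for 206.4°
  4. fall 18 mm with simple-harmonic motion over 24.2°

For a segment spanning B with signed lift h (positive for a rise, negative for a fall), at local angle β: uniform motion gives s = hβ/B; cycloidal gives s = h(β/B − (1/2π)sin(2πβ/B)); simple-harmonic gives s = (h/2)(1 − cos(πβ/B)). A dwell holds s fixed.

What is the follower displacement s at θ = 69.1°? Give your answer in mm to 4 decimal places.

seg 1 [0°–46°] uniform, h=25: full span → s += 25 → s = 25.0000
seg 2 [46°–129.4°] simple-harmonic, h=-5: θ=69.1° here. β=23.1, B=83.4. -5/2·(1 − cos(π·0.2770)) = -0.8882 → s = 24.1118

24.1118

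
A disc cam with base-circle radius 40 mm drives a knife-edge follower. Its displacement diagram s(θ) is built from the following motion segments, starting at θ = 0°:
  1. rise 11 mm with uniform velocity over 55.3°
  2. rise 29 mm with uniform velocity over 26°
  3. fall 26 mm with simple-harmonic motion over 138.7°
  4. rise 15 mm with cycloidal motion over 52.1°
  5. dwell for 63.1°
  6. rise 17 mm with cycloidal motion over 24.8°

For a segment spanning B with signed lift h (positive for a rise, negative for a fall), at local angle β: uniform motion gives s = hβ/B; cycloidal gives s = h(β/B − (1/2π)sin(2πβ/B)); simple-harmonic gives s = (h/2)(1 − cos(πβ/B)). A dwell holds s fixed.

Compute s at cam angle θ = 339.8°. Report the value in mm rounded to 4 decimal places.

seg 1 [0°–55.3°] uniform, h=11: full span → s += 11 → s = 11.0000
seg 2 [55.3°–81.3°] uniform, h=29: full span → s += 29 → s = 40.0000
seg 3 [81.3°–220°] simple-harmonic, h=-26: full span → s += -26 → s = 14.0000
seg 4 [220°–272.1°] cycloidal, h=15: full span → s += 15 → s = 29.0000
seg 5 [272.1°–335.2°] dwell: s stays 29.0000
seg 6 [335.2°–360°] cycloidal, h=17: θ=339.8° here. β=4.6, B=24.8. 17·(0.1855 − sin(2π·0.1855)/(2π)) = 0.6669 → s = 29.6669

29.6669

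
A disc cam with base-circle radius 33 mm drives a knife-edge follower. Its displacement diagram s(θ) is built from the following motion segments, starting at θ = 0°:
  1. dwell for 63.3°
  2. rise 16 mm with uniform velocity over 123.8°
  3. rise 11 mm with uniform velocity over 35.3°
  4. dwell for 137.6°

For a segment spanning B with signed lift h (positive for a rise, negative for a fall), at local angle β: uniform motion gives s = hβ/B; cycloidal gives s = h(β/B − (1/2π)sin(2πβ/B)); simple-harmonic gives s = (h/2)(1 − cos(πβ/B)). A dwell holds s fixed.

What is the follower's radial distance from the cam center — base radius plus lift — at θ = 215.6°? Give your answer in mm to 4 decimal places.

seg 1 [0°–63.3°] dwell: s stays 0.0000
seg 2 [63.3°–187.1°] uniform, h=16: full span → s += 16 → s = 16.0000
seg 3 [187.1°–222.4°] uniform, h=11: θ=215.6° here. β=28.5, B=35.3. 11·28.5/35.3 = 8.8810 → s = 24.8810
radial distance = base radius + s = 33 + 24.8810 = 57.8810

57.8810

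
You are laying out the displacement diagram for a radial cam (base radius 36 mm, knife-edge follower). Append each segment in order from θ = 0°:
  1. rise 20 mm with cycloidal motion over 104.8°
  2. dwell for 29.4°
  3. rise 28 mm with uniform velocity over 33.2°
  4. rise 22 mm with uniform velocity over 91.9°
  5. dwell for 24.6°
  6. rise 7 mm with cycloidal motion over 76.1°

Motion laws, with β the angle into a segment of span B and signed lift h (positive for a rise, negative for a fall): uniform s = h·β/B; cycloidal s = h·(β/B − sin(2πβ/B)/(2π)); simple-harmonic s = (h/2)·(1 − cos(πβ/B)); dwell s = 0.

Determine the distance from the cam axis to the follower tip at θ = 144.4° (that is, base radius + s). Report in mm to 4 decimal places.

seg 1 [0°–104.8°] cycloidal, h=20: full span → s += 20 → s = 20.0000
seg 2 [104.8°–134.2°] dwell: s stays 20.0000
seg 3 [134.2°–167.4°] uniform, h=28: θ=144.4° here. β=10.2, B=33.2. 28·10.2/33.2 = 8.6024 → s = 28.6024
radial distance = base radius + s = 36 + 28.6024 = 64.6024

64.6024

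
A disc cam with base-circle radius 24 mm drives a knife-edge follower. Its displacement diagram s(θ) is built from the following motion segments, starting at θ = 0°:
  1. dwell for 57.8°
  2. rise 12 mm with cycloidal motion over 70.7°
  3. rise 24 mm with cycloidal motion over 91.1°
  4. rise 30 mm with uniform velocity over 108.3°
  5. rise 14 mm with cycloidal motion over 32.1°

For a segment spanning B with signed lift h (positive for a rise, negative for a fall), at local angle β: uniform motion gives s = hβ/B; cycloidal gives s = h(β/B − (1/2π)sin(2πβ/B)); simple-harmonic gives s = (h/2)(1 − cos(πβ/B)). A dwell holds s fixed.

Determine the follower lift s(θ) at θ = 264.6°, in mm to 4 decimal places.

seg 1 [0°–57.8°] dwell: s stays 0.0000
seg 2 [57.8°–128.5°] cycloidal, h=12: full span → s += 12 → s = 12.0000
seg 3 [128.5°–219.6°] cycloidal, h=24: full span → s += 24 → s = 36.0000
seg 4 [219.6°–327.9°] uniform, h=30: θ=264.6° here. β=45, B=108.3. 30·45/108.3 = 12.4654 → s = 48.4654

48.4654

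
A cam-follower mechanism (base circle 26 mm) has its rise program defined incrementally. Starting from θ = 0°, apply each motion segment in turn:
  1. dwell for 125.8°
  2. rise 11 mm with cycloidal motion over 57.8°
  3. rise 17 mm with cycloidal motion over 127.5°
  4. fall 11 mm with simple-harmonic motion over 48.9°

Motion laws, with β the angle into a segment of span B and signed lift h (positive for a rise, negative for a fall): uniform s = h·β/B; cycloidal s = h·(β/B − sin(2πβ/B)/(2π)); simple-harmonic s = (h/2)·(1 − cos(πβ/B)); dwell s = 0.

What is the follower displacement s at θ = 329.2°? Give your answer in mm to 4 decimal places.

seg 1 [0°–125.8°] dwell: s stays 0.0000
seg 2 [125.8°–183.6°] cycloidal, h=11: full span → s += 11 → s = 11.0000
seg 3 [183.6°–311.1°] cycloidal, h=17: full span → s += 17 → s = 28.0000
seg 4 [311.1°–360°] simple-harmonic, h=-11: θ=329.2° here. β=18.1, B=48.9. -11/2·(1 − cos(π·0.3701)) = -3.3180 → s = 24.6820

24.6820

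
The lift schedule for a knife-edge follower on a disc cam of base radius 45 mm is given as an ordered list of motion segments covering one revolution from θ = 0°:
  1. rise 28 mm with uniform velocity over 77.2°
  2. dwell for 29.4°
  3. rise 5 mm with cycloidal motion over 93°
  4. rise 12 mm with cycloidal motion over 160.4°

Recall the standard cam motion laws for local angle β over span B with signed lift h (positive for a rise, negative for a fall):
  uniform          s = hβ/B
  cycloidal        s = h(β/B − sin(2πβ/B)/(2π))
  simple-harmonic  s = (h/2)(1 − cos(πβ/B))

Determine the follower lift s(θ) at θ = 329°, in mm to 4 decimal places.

seg 1 [0°–77.2°] uniform, h=28: full span → s += 28 → s = 28.0000
seg 2 [77.2°–106.6°] dwell: s stays 28.0000
seg 3 [106.6°–199.6°] cycloidal, h=5: full span → s += 5 → s = 33.0000
seg 4 [199.6°–360°] cycloidal, h=12: θ=329° here. β=129.4, B=160.4. 12·(0.8067 − sin(2π·0.8067)/(2π)) = 11.4706 → s = 44.4706

44.4706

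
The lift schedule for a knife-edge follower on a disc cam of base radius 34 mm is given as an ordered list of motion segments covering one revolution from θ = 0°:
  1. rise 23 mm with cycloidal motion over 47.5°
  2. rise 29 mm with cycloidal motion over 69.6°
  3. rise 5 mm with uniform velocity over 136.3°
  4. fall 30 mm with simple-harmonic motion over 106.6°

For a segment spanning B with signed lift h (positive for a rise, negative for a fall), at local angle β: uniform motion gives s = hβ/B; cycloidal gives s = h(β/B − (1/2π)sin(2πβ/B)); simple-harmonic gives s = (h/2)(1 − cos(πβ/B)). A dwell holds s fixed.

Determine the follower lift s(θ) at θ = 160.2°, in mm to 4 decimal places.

seg 1 [0°–47.5°] cycloidal, h=23: full span → s += 23 → s = 23.0000
seg 2 [47.5°–117.1°] cycloidal, h=29: full span → s += 29 → s = 52.0000
seg 3 [117.1°–253.4°] uniform, h=5: θ=160.2° here. β=43.1, B=136.3. 5·43.1/136.3 = 1.5811 → s = 53.5811

53.5811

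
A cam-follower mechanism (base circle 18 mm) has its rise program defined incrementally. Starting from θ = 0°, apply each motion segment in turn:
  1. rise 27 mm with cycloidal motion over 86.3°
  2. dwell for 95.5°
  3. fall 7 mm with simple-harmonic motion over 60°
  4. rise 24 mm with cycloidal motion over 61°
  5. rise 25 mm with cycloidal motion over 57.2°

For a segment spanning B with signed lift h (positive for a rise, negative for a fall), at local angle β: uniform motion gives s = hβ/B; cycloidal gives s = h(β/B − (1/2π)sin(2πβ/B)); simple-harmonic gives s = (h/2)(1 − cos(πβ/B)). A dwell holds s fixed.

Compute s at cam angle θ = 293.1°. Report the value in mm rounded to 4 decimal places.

seg 1 [0°–86.3°] cycloidal, h=27: full span → s += 27 → s = 27.0000
seg 2 [86.3°–181.8°] dwell: s stays 27.0000
seg 3 [181.8°–241.8°] simple-harmonic, h=-7: full span → s += -7 → s = 20.0000
seg 4 [241.8°–302.8°] cycloidal, h=24: θ=293.1° here. β=51.3, B=61. 24·(0.8410 − sin(2π·0.8410)/(2π)) = 23.3960 → s = 43.3960

43.3960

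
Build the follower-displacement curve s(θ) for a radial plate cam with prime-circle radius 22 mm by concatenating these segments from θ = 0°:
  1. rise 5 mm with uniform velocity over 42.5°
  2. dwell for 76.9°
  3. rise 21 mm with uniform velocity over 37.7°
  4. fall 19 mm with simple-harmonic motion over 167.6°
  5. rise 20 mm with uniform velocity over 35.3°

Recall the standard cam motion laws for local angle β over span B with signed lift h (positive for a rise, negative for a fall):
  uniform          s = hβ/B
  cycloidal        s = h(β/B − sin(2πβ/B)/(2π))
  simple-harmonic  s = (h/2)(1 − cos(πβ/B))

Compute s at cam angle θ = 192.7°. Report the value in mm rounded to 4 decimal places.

seg 1 [0°–42.5°] uniform, h=5: full span → s += 5 → s = 5.0000
seg 2 [42.5°–119.4°] dwell: s stays 5.0000
seg 3 [119.4°–157.1°] uniform, h=21: full span → s += 21 → s = 26.0000
seg 4 [157.1°–324.7°] simple-harmonic, h=-19: θ=192.7° here. β=35.6, B=167.6. -19/2·(1 − cos(π·0.2124)) = -2.0378 → s = 23.9622

23.9622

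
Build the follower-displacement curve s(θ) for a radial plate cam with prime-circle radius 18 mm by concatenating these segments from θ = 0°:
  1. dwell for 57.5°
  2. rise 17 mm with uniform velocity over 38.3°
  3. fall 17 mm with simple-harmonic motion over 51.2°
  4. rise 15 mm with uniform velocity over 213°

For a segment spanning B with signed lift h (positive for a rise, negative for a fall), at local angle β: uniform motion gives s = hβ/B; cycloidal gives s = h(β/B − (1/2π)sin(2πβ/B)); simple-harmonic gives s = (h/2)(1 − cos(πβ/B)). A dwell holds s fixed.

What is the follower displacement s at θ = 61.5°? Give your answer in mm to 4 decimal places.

seg 1 [0°–57.5°] dwell: s stays 0.0000
seg 2 [57.5°–95.8°] uniform, h=17: θ=61.5° here. β=4, B=38.3. 17·4/38.3 = 1.7755 → s = 1.7755

1.7755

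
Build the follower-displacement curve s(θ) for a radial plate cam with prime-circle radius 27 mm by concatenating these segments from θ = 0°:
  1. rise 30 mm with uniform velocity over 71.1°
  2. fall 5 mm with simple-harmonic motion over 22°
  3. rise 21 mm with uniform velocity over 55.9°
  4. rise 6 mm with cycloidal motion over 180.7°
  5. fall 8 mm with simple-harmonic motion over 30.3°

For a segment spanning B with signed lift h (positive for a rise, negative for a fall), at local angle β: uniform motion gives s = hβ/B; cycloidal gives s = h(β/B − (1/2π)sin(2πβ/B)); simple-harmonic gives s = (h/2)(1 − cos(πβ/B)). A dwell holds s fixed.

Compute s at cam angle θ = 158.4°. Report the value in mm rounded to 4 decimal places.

seg 1 [0°–71.1°] uniform, h=30: full span → s += 30 → s = 30.0000
seg 2 [71.1°–93.1°] simple-harmonic, h=-5: full span → s += -5 → s = 25.0000
seg 3 [93.1°–149°] uniform, h=21: full span → s += 21 → s = 46.0000
seg 4 [149°–329.7°] cycloidal, h=6: θ=158.4° here. β=9.4, B=180.7. 6·(0.0520 − sin(2π·0.0520)/(2π)) = 0.0055 → s = 46.0055

46.0055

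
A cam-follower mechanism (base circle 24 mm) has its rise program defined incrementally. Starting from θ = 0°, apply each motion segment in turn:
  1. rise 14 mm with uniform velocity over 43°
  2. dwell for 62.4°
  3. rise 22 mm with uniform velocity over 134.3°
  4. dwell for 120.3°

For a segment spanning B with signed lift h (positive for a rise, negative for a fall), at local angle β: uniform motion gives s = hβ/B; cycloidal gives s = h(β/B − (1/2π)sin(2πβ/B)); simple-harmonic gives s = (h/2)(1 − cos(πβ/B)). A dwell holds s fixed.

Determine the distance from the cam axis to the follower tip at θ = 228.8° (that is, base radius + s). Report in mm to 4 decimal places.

seg 1 [0°–43°] uniform, h=14: full span → s += 14 → s = 14.0000
seg 2 [43°–105.4°] dwell: s stays 14.0000
seg 3 [105.4°–239.7°] uniform, h=22: θ=228.8° here. β=123.4, B=134.3. 22·123.4/134.3 = 20.2144 → s = 34.2144
radial distance = base radius + s = 24 + 34.2144 = 58.2144

58.2144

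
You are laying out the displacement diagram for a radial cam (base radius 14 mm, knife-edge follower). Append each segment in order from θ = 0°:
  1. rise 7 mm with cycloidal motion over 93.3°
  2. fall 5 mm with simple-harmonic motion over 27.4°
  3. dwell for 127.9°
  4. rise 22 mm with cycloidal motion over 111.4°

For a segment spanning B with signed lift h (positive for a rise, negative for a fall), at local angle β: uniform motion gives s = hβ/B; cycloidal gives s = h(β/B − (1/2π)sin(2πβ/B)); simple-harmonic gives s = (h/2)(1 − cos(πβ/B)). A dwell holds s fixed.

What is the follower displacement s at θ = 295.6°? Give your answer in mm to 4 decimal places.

seg 1 [0°–93.3°] cycloidal, h=7: full span → s += 7 → s = 7.0000
seg 2 [93.3°–120.7°] simple-harmonic, h=-5: full span → s += -5 → s = 2.0000
seg 3 [120.7°–248.6°] dwell: s stays 2.0000
seg 4 [248.6°–360°] cycloidal, h=22: θ=295.6° here. β=47, B=111.4. 22·(0.4219 − sin(2π·0.4219)/(2π)) = 7.6319 → s = 9.6319

9.6319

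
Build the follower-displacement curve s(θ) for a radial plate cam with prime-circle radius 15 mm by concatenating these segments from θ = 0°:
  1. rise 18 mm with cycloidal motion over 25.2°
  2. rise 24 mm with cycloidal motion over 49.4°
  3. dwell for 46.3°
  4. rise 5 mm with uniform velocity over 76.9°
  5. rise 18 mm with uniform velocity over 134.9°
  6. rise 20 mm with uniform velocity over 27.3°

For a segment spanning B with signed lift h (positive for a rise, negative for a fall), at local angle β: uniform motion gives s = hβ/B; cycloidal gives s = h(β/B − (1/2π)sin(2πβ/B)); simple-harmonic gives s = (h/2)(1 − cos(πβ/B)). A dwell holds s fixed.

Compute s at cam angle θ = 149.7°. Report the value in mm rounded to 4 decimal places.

seg 1 [0°–25.2°] cycloidal, h=18: full span → s += 18 → s = 18.0000
seg 2 [25.2°–74.6°] cycloidal, h=24: full span → s += 24 → s = 42.0000
seg 3 [74.6°–120.9°] dwell: s stays 42.0000
seg 4 [120.9°–197.8°] uniform, h=5: θ=149.7° here. β=28.8, B=76.9. 5·28.8/76.9 = 1.8726 → s = 43.8726

43.8726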